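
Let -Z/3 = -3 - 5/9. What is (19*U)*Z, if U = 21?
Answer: 4256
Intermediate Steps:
Z = 32/3 (Z = -3*(-3 - 5/9) = -3*(-32/9) = 32/3 ≈ 10.667)
(19*U)*Z = (19*21)*(32/3) = 399*(32/3) = 4256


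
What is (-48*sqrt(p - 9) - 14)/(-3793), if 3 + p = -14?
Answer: 14/3793 + 48*I*sqrt(26)/3793 ≈ 0.003691 + 0.064528*I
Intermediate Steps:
p = -17 (p = -3 - 14 = -17)
(-48*sqrt(p - 9) - 14)/(-3793) = (-48*sqrt(-17 - 9) - 14)/(-3793) = (-48*I*sqrt(26) - 14)*(-1/3793) = (-14 - 48*I*sqrt(26))*(-1/3793) = 14/3793 + 48*I*sqrt(26)/3793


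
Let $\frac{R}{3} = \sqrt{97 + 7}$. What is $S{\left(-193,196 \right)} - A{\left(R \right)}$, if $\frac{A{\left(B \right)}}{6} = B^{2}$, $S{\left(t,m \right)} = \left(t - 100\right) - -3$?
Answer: $-5906$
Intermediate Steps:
$S{\left(t,m \right)} = -97 + t$ ($S{\left(t,m \right)} = \left(-100 + t\right) + 3 = -97 + t$)
$R = 6 \sqrt{26}$ ($R = 3 \sqrt{97 + 7} = 3 \sqrt{104} = 3 \cdot 2 \sqrt{26} = 6 \sqrt{26} \approx 30.594$)
$A{\left(B \right)} = 6 B^{2}$
$S{\left(-193,196 \right)} - A{\left(R \right)} = \left(-97 - 193\right) - 6 \left(6 \sqrt{26}\right)^{2} = -290 - 6 \cdot 936 = -290 - 5616 = -5906$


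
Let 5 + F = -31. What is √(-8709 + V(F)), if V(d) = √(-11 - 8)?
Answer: √(-8709 + I*√19) ≈ 0.0234 + 93.322*I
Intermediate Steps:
F = -36 (F = -5 - 31 = -36)
V(d) = I*√19 (V(d) = √(-19) = I*√19)
√(-8709 + V(F)) = √(-8709 + I*√19)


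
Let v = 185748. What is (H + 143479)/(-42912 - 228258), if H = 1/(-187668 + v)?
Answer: -275479679/520646400 ≈ -0.52911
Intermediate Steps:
H = -1/1920 (H = 1/(-187668 + 185748) = 1/(-1920) = -1/1920 ≈ -0.00052083)
(H + 143479)/(-42912 - 228258) = (-1/1920 + 143479)/(-42912 - 228258) = (275479679/1920)/(-271170) = (275479679/1920)*(-1/271170) = -275479679/520646400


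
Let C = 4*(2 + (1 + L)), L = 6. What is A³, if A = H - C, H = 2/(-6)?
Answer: -1295029/27 ≈ -47964.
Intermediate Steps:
H = -⅓ (H = 2*(-⅙) = -⅓ ≈ -0.33333)
C = 36 (C = 4*(2 + (1 + 6)) = 4*(2 + 7) = 4*9 = 36)
A = -109/3 (A = -⅓ - 1*36 = -⅓ - 36 = -109/3 ≈ -36.333)
A³ = (-109/3)³ = -1295029/27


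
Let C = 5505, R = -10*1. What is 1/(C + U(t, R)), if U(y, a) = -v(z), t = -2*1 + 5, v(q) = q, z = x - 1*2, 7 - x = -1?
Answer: 1/5499 ≈ 0.00018185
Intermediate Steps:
x = 8 (x = 7 - 1*(-1) = 7 + 1 = 8)
z = 6 (z = 8 - 1*2 = 8 - 2 = 6)
R = -10
t = 3 (t = -2 + 5 = 3)
U(y, a) = -6 (U(y, a) = -1*6 = -6)
1/(C + U(t, R)) = 1/(5505 - 6) = 1/5499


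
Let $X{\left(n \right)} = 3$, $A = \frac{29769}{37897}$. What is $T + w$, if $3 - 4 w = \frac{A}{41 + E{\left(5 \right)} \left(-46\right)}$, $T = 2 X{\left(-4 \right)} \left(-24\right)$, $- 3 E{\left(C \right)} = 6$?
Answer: $- \frac{1444061121}{10080602} \approx -143.25$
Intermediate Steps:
$E{\left(C \right)} = -2$ ($E{\left(C \right)} = \left(- \frac{1}{3}\right) 6 = -2$)
$A = \frac{29769}{37897}$ ($A = 29769 \cdot \frac{1}{37897} = \frac{29769}{37897} \approx 0.78552$)
$T = -144$ ($T = 2 \cdot 3 \left(-24\right) = 6 \left(-24\right) = -144$)
$w = \frac{7545567}{10080602}$ ($w = \frac{3}{4} - \frac{\frac{29769}{37897} \frac{1}{41 - -92}}{4} = \frac{3}{4} - \frac{\frac{29769}{37897} \frac{1}{41 + 92}}{4} = \frac{3}{4} - \frac{\frac{29769}{37897} \cdot \frac{1}{133}}{4} = \frac{3}{4} - \frac{29769}{20161204} = \frac{7545567}{10080602} \approx 0.74852$)
$T + w = -144 + \frac{7545567}{10080602} = - \frac{1444061121}{10080602}$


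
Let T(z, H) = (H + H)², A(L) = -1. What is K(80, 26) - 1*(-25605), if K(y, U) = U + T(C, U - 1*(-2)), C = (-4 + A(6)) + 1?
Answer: 28767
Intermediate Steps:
C = -4 (C = (-4 - 1) + 1 = -5 + 1 = -4)
T(z, H) = 4*H² (T(z, H) = (2*H)² = 4*H²)
K(y, U) = U + 4*(2 + U)² (K(y, U) = U + 4*(U - 1*(-2))² = U + 4*(U + 2)² = U + 4*(2 + U)²)
K(80, 26) - 1*(-25605) = (26 + 4*(2 + 26)²) - 1*(-25605) = (26 + 4*28²) + 25605 = (26 + 4*784) + 25605 = (26 + 3136) + 25605 = 3162 + 25605 = 28767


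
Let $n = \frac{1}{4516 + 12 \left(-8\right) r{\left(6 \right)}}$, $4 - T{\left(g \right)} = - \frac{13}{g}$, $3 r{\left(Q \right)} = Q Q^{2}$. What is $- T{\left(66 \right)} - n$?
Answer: $- \frac{331813}{79068} \approx -4.1965$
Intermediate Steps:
$r{\left(Q \right)} = \frac{Q^{3}}{3}$ ($r{\left(Q \right)} = \frac{Q Q^{2}}{3} = \frac{Q^{3}}{3}$)
$T{\left(g \right)} = 4 + \frac{13}{g}$ ($T{\left(g \right)} = 4 - - \frac{13}{g} = 4 + \frac{13}{g}$)
$n = - \frac{1}{2396}$ ($n = \frac{1}{4516 + 12 \left(-8\right) \frac{6^{3}}{3}} = \frac{1}{4516 - 96 \cdot \frac{1}{3} \cdot 216} = \frac{1}{4516 - 6912} = \frac{1}{-2396} = - \frac{1}{2396} \approx -0.00041736$)
$- T{\left(66 \right)} - n = - (4 + \frac{13}{66}) - - \frac{1}{2396} = - (4 + 13 \cdot \frac{1}{66}) + \frac{1}{2396} = - (4 + \frac{13}{66}) + \frac{1}{2396} = \left(-1\right) \frac{277}{66} + \frac{1}{2396} = - \frac{277}{66} + \frac{1}{2396} = - \frac{331813}{79068}$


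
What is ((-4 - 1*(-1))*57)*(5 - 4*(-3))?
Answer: -2907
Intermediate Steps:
((-4 - 1*(-1))*57)*(5 - 4*(-3)) = ((-4 + 1)*57)*(5 + 12) = -3*57*17 = -171*17 = -2907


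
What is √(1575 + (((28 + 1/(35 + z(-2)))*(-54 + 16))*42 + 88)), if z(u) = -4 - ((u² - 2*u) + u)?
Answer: I*√1077221/5 ≈ 207.58*I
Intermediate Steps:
z(u) = -4 + u - u² (z(u) = -4 - (u² - u) = -4 + (u - u²) = -4 + u - u²)
√(1575 + (((28 + 1/(35 + z(-2)))*(-54 + 16))*42 + 88)) = √(1575 + (((28 + 1/(35 + (-4 - 2 - 1*(-2)²)))*(-54 + 16))*42 + 88)) = √(1575 + (((28 + 1/(35 + (-4 - 2 - 1*4)))*(-38))*42 + 88)) = √(1575 + (((28 + 1/(35 + (-4 - 2 - 4)))*(-38))*42 + 88)) = √(1575 + (((28 + 1/(35 - 10))*(-38))*42 + 88)) = √(1575 + (((28 + 1/25)*(-38))*42 + 88)) = √(1575 + (((701/25)*(-38))*42 + 88)) = √(1575 + (-26638/25*42 + 88)) = √(1575 + (-1118796/25 + 88)) = √(1575 - 1116596/25) = √(-1077221/25) = I*√1077221/5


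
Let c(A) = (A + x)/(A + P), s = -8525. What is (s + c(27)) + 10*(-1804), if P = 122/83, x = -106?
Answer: -62779652/2363 ≈ -26568.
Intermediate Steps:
P = 122/83 (P = 122*(1/83) = 122/83 ≈ 1.4699)
c(A) = (-106 + A)/(122/83 + A) (c(A) = (A - 106)/(A + 122/83) = (-106 + A)/(122/83 + A))
(s + c(27)) + 10*(-1804) = (-8525 + 83*(-106 + 27)/(122 + 83*27)) + 10*(-1804) = (-8525 + 83*(-79)/(122 + 2241)) - 18040 = (-8525 + 83*(-79)/2363) - 18040 = (-8525 + 83*(1/2363)*(-79)) - 18040 = (-8525 - 6557/2363) - 18040 = -20151132/2363 - 18040 = -62779652/2363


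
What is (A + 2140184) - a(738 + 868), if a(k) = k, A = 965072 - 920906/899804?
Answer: 1396337881847/449902 ≈ 3.1036e+6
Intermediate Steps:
A = 434187362491/449902 (A = 965072 - 920906*1/899804 = 965072 - 460453/449902 = 434187362491/449902 ≈ 9.6507e+5)
(A + 2140184) - a(738 + 868) = (434187362491/449902 + 2140184) - (738 + 868) = 1397060424459/449902 - 1*1606 = 1397060424459/449902 - 1606 = 1396337881847/449902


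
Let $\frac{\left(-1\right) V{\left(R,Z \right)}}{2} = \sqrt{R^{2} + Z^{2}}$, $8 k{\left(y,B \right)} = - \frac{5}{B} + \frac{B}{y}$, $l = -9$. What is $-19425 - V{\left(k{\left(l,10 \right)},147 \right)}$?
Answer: $-19425 + \frac{\sqrt{448085065}}{72} \approx -19131.0$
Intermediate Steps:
$k{\left(y,B \right)} = - \frac{5}{8 B} + \frac{B}{8 y}$ ($k{\left(y,B \right)} = \frac{- \frac{5}{B} + \frac{B}{y}}{8} = - \frac{5}{8 B} + \frac{B}{8 y}$)
$V{\left(R,Z \right)} = - 2 \sqrt{R^{2} + Z^{2}}$
$-19425 - V{\left(k{\left(l,10 \right)},147 \right)} = -19425 - - 2 \sqrt{\left(- \frac{5}{8 \cdot 10} + \frac{1}{8} \cdot 10 \frac{1}{-9}\right)^{2} + 147^{2}} = -19425 - - 2 \sqrt{\left(\left(- \frac{5}{8}\right) \frac{1}{10} + \frac{1}{8} \cdot 10 \left(- \frac{1}{9}\right)\right)^{2} + 21609} = -19425 - - 2 \sqrt{\left(- \frac{1}{16} - \frac{5}{36}\right)^{2} + 21609} = -19425 - - 2 \sqrt{\left(- \frac{29}{144}\right)^{2} + 21609} = -19425 - - 2 \sqrt{\frac{841}{20736} + 21609} = -19425 - - 2 \sqrt{\frac{448085065}{20736}} = -19425 - - 2 \frac{\sqrt{448085065}}{144} = -19425 - - \frac{\sqrt{448085065}}{72} = -19425 + \frac{\sqrt{448085065}}{72}$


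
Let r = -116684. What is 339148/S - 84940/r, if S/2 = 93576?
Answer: 111834347/44027508 ≈ 2.5401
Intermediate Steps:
S = 187152 (S = 2*93576 = 187152)
339148/S - 84940/r = 339148/187152 - 84940/(-116684) = 339148*(1/187152) - 84940*(-1/116684) = 84787/46788 + 685/941 = 111834347/44027508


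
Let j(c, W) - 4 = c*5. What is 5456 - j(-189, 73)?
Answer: 6397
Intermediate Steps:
j(c, W) = 4 + 5*c (j(c, W) = 4 + c*5 = 4 + 5*c)
5456 - j(-189, 73) = 5456 - (4 + 5*(-189)) = 5456 - (4 - 945) = 5456 - 1*(-941) = 5456 + 941 = 6397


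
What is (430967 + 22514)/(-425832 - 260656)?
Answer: -453481/686488 ≈ -0.66058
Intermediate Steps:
(430967 + 22514)/(-425832 - 260656) = 453481/(-686488) = 453481*(-1/686488) = -453481/686488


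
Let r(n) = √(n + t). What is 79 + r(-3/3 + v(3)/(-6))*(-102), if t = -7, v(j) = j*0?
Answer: 79 - 204*I*√2 ≈ 79.0 - 288.5*I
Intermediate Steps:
v(j) = 0
r(n) = √(-7 + n) (r(n) = √(n - 7) = √(-7 + n))
79 + r(-3/3 + v(3)/(-6))*(-102) = 79 + √(-7 + (-3/3 + 0/(-6)))*(-102) = 79 + √(-7 + (-3*⅓ + 0*(-⅙)))*(-102) = 79 + √(-7 + (-1 + 0))*(-102) = 79 + √(-7 - 1)*(-102) = 79 + √(-8)*(-102) = 79 + (2*I*√2)*(-102) = 79 - 204*I*√2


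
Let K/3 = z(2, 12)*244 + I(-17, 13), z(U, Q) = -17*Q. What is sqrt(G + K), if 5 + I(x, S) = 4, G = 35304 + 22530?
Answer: I*sqrt(91497) ≈ 302.48*I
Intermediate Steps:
G = 57834
I(x, S) = -1 (I(x, S) = -5 + 4 = -1)
K = -149331 (K = 3*(-17*12*244 - 1) = 3*(-204*244 - 1) = 3*(-49776 - 1) = 3*(-49777) = -149331)
sqrt(G + K) = sqrt(57834 - 149331) = sqrt(-91497) = I*sqrt(91497)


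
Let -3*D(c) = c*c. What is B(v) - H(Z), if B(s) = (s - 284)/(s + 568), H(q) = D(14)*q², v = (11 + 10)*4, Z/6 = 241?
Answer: 22266861406/163 ≈ 1.3661e+8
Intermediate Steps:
D(c) = -c²/3 (D(c) = -c*c/3 = -c²/3)
Z = 1446 (Z = 6*241 = 1446)
v = 84 (v = 21*4 = 84)
H(q) = -196*q²/3 (H(q) = (-⅓*14²)*q² = (-⅓*196)*q² = -196*q²/3)
B(s) = (-284 + s)/(568 + s)
B(v) - H(Z) = (-284 + 84)/(568 + 84) - (-196)*1446²/3 = -200/652 - (-196)*2090916/3 = (1/652)*(-200) - 1*(-136606512) = -50/163 + 136606512 = 22266861406/163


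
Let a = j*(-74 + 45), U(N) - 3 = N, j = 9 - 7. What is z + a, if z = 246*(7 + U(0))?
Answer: 2402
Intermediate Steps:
j = 2
U(N) = 3 + N
a = -58 (a = 2*(-74 + 45) = 2*(-29) = -58)
z = 2460 (z = 246*(7 + (3 + 0)) = 246*(7 + 3) = 246*10 = 2460)
z + a = 2460 - 58 = 2402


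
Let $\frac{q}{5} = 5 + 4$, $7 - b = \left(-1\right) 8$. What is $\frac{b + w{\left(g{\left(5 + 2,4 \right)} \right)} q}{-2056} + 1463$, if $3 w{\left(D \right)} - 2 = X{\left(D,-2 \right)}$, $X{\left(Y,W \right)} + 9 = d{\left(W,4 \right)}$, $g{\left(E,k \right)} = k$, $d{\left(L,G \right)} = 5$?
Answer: $\frac{3007943}{2056} \approx 1463.0$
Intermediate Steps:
$b = 15$ ($b = 7 - \left(-1\right) 8 = 7 - -8 = 7 + 8 = 15$)
$X{\left(Y,W \right)} = -4$ ($X{\left(Y,W \right)} = -9 + 5 = -4$)
$w{\left(D \right)} = - \frac{2}{3}$ ($w{\left(D \right)} = \frac{2}{3} + \frac{1}{3} \left(-4\right) = \frac{2}{3} - \frac{4}{3} = - \frac{2}{3}$)
$q = 45$ ($q = 5 \left(5 + 4\right) = 5 \cdot 9 = 45$)
$\frac{b + w{\left(g{\left(5 + 2,4 \right)} \right)} q}{-2056} + 1463 = \frac{15 - 30}{-2056} + 1463 = \left(15 - 30\right) \left(- \frac{1}{2056}\right) + 1463 = \left(-15\right) \left(- \frac{1}{2056}\right) + 1463 = \frac{15}{2056} + 1463 = \frac{3007943}{2056}$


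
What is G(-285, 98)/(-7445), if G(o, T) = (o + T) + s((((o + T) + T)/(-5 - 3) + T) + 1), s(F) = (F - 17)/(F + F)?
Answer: 328749/13118090 ≈ 0.025061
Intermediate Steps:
s(F) = (-17 + F)/(2*F) (s(F) = (-17 + F)/((2*F)) = (-17 + F)*(1/(2*F)) = (-17 + F)/(2*F))
G(o, T) = T + o + (-16 - o/8 + 3*T/4)/(2*(1 - o/8 + 3*T/4)) (G(o, T) = (o + T) + (-17 + ((((o + T) + T)/(-5 - 3) + T) + 1))/(2*((((o + T) + T)/(-5 - 3) + T) + 1)) = (T + o) + (-17 + ((((T + o) + T)/(-8) + T) + 1))/(2*((((T + o) + T)/(-8) + T) + 1)) = (T + o) + (-17 + (((o + 2*T)*(-⅛) + T) + 1))/(2*(((o + 2*T)*(-⅛) + T) + 1)) = (T + o) + (-17 + (((-T/4 - o/8) + T) + 1))/(2*(((-T/4 - o/8) + T) + 1)) = (T + o) + (-17 + ((-o/8 + 3*T/4) + 1))/(2*((-o/8 + 3*T/4) + 1)) = (T + o) + (-17 + (1 - o/8 + 3*T/4))/(2*(1 - o/8 + 3*T/4)) = (T + o) + (-16 - o/8 + 3*T/4)/(2*(1 - o/8 + 3*T/4)) = T + o + (-16 - o/8 + 3*T/4)/(2*(1 - o/8 + 3*T/4)))
G(-285, 98)/(-7445) = ((-64 + 3*98 - ½*(-285) + (98 - 285)*(8 - 1*(-285) + 6*98))/(8 - 1*(-285) + 6*98))/(-7445) = ((-64 + 294 + 285/2 - 187*(8 + 285 + 588))/(8 + 285 + 588))*(-1/7445) = ((-64 + 294 + 285/2 - 187*881)/881)*(-1/7445) = ((-64 + 294 + 285/2 - 164747)/881)*(-1/7445) = ((1/881)*(-328749/2))*(-1/7445) = -328749/1762*(-1/7445) = 328749/13118090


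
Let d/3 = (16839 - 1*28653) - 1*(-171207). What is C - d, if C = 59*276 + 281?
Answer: -461614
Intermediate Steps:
C = 16565 (C = 16284 + 281 = 16565)
d = 478179 (d = 3*((16839 - 1*28653) - 1*(-171207)) = 3*((16839 - 28653) + 171207) = 3*(-11814 + 171207) = 3*159393 = 478179)
C - d = 16565 - 1*478179 = 16565 - 478179 = -461614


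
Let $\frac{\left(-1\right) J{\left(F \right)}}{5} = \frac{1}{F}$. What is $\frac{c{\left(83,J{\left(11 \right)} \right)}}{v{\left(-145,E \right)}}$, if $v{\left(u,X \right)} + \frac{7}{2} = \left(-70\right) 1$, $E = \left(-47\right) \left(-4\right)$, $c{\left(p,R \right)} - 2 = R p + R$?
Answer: $\frac{796}{1617} \approx 0.49227$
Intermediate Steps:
$J{\left(F \right)} = - \frac{5}{F}$
$c{\left(p,R \right)} = 2 + R + R p$ ($c{\left(p,R \right)} = 2 + \left(R p + R\right) = 2 + \left(R + R p\right) = 2 + R + R p$)
$E = 188$
$v{\left(u,X \right)} = - \frac{147}{2}$ ($v{\left(u,X \right)} = - \frac{7}{2} - 70 = - \frac{147}{2}$)
$\frac{c{\left(83,J{\left(11 \right)} \right)}}{v{\left(-145,E \right)}} = \frac{2 - \frac{5}{11} + - \frac{5}{11} \cdot 83}{- \frac{147}{2}} = \left(2 - \frac{5}{11} + \left(-5\right) \frac{1}{11} \cdot 83\right) \left(- \frac{2}{147}\right) = \left(2 - \frac{5}{11} - \frac{415}{11}\right) \left(- \frac{2}{147}\right) = \left(- \frac{398}{11}\right) \left(- \frac{2}{147}\right) = \frac{796}{1617}$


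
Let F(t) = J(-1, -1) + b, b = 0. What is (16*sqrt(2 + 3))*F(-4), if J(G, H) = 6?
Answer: 96*sqrt(5) ≈ 214.66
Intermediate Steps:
F(t) = 6 (F(t) = 6 + 0 = 6)
(16*sqrt(2 + 3))*F(-4) = (16*sqrt(2 + 3))*6 = (16*sqrt(5))*6 = 96*sqrt(5)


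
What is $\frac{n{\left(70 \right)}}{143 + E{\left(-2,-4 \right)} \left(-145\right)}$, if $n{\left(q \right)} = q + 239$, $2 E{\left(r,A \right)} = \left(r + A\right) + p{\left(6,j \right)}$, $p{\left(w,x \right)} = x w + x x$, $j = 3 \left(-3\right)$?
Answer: $- \frac{618}{2759} \approx -0.22399$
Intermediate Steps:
$j = -9$
$p{\left(w,x \right)} = x^{2} + w x$ ($p{\left(w,x \right)} = w x + x^{2} = x^{2} + w x$)
$E{\left(r,A \right)} = \frac{27}{2} + \frac{A}{2} + \frac{r}{2}$ ($E{\left(r,A \right)} = \frac{\left(r + A\right) - 9 \left(6 - 9\right)}{2} = \frac{\left(A + r\right) - -27}{2} = \frac{\left(A + r\right) + 27}{2} = \frac{27 + A + r}{2} = \frac{27}{2} + \frac{A}{2} + \frac{r}{2}$)
$n{\left(q \right)} = 239 + q$
$\frac{n{\left(70 \right)}}{143 + E{\left(-2,-4 \right)} \left(-145\right)} = \frac{239 + 70}{143 + \left(\frac{27}{2} + \frac{1}{2} \left(-4\right) + \frac{1}{2} \left(-2\right)\right) \left(-145\right)} = \frac{309}{143 + \left(\frac{27}{2} - 2 - 1\right) \left(-145\right)} = \frac{309}{143 + \frac{21}{2} \left(-145\right)} = \frac{309}{143 - \frac{3045}{2}} = \frac{309}{- \frac{2759}{2}} = 309 \left(- \frac{2}{2759}\right) = - \frac{618}{2759}$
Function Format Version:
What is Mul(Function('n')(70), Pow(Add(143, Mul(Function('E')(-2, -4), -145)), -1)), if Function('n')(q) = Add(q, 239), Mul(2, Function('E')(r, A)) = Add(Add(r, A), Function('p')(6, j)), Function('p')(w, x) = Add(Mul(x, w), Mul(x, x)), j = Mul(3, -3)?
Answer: Rational(-618, 2759) ≈ -0.22399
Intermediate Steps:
j = -9
Function('p')(w, x) = Add(Pow(x, 2), Mul(w, x)) (Function('p')(w, x) = Add(Mul(w, x), Pow(x, 2)) = Add(Pow(x, 2), Mul(w, x)))
Function('E')(r, A) = Add(Rational(27, 2), Mul(Rational(1, 2), A), Mul(Rational(1, 2), r)) (Function('E')(r, A) = Mul(Rational(1, 2), Add(Add(r, A), Mul(-9, Add(6, -9)))) = Mul(Rational(1, 2), Add(Add(A, r), Mul(-9, -3))) = Mul(Rational(1, 2), Add(Add(A, r), 27)) = Mul(Rational(1, 2), Add(27, A, r)) = Add(Rational(27, 2), Mul(Rational(1, 2), A), Mul(Rational(1, 2), r)))
Function('n')(q) = Add(239, q)
Mul(Function('n')(70), Pow(Add(143, Mul(Function('E')(-2, -4), -145)), -1)) = Mul(Add(239, 70), Pow(Add(143, Mul(Add(Rational(27, 2), Mul(Rational(1, 2), -4), Mul(Rational(1, 2), -2)), -145)), -1)) = Mul(309, Pow(Add(143, Mul(Add(Rational(27, 2), -2, -1), -145)), -1)) = Mul(309, Pow(Add(143, Mul(Rational(21, 2), -145)), -1)) = Mul(309, Pow(Add(143, Rational(-3045, 2)), -1)) = Mul(309, Pow(Rational(-2759, 2), -1)) = Mul(309, Rational(-2, 2759)) = Rational(-618, 2759)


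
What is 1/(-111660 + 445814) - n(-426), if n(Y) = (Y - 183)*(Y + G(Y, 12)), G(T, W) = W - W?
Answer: -86690908835/334154 ≈ -2.5943e+5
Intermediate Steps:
G(T, W) = 0
n(Y) = Y*(-183 + Y) (n(Y) = (Y - 183)*(Y + 0) = (-183 + Y)*Y = Y*(-183 + Y))
1/(-111660 + 445814) - n(-426) = 1/(-111660 + 445814) - (-426)*(-183 - 426) = 1/334154 - (-426)*(-609) = 1/334154 - 1*259434 = 1/334154 - 259434 = -86690908835/334154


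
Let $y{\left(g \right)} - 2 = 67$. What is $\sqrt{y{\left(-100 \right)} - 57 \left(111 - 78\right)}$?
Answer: $2 i \sqrt{453} \approx 42.568 i$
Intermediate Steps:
$y{\left(g \right)} = 69$ ($y{\left(g \right)} = 2 + 67 = 69$)
$\sqrt{y{\left(-100 \right)} - 57 \left(111 - 78\right)} = \sqrt{69 - 57 \left(111 - 78\right)} = \sqrt{69 - 1881} = \sqrt{-1812} = 2 i \sqrt{453}$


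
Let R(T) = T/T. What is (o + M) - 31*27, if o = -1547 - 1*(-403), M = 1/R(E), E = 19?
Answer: -1980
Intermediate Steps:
R(T) = 1
M = 1 (M = 1/1 = 1)
o = -1144 (o = -1547 + 403 = -1144)
(o + M) - 31*27 = (-1144 + 1) - 31*27 = -1143 - 837 = -1980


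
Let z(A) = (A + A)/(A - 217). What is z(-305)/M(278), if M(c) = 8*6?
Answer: 305/12528 ≈ 0.024345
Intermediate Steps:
M(c) = 48
z(A) = 2*A/(-217 + A) (z(A) = (2*A)/(-217 + A) = 2*A/(-217 + A))
z(-305)/M(278) = (2*(-305)/(-217 - 305))/48 = (2*(-305)/(-522))*(1/48) = (2*(-305)*(-1/522))*(1/48) = (305/261)*(1/48) = 305/12528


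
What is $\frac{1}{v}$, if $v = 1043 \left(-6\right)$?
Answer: $- \frac{1}{6258} \approx -0.0001598$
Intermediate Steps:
$v = -6258$
$\frac{1}{v} = \frac{1}{-6258} = - \frac{1}{6258}$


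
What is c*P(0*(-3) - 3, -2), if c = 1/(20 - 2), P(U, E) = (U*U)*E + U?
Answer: -7/6 ≈ -1.1667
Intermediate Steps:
P(U, E) = U + E*U**2 (P(U, E) = U**2*E + U = E*U**2 + U = U + E*U**2)
c = 1/18 ≈ 0.055556
c*P(0*(-3) - 3, -2) = ((0*(-3) - 3)*(1 - 2*(0*(-3) - 3)))/18 = ((0 - 3)*(1 - 2*(0 - 3)))/18 = (-3*(1 - 2*(-3)))/18 = (-3*(1 + 6))/18 = (-3*7)/18 = (1/18)*(-21) = -7/6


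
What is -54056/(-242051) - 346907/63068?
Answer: -80559982449/15265672468 ≈ -5.2772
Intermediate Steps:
-54056/(-242051) - 346907/63068 = -54056*(-1/242051) - 346907*1/63068 = 54056/242051 - 346907/63068 = -80559982449/15265672468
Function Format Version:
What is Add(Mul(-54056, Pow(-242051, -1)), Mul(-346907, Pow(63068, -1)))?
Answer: Rational(-80559982449, 15265672468) ≈ -5.2772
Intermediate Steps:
Add(Mul(-54056, Pow(-242051, -1)), Mul(-346907, Pow(63068, -1))) = Add(Mul(-54056, Rational(-1, 242051)), Mul(-346907, Rational(1, 63068))) = Add(Rational(54056, 242051), Rational(-346907, 63068)) = Rational(-80559982449, 15265672468)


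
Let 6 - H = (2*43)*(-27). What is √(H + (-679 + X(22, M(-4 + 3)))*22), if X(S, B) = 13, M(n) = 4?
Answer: 2*I*√3081 ≈ 111.01*I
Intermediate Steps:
H = 2328 (H = 6 - 2*43*(-27) = 6 - 86*(-27) = 6 - 1*(-2322) = 6 + 2322 = 2328)
√(H + (-679 + X(22, M(-4 + 3)))*22) = √(2328 + (-679 + 13)*22) = √(2328 - 666*22) = √(2328 - 14652) = √(-12324) = 2*I*√3081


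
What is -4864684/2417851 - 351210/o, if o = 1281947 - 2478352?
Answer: -994191762262/578545805131 ≈ -1.7184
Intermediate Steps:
o = -1196405
-4864684/2417851 - 351210/o = -4864684/2417851 - 351210/(-1196405) = -4864684*1/2417851 - 351210*(-1/1196405) = -4864684/2417851 + 70242/239281 = -994191762262/578545805131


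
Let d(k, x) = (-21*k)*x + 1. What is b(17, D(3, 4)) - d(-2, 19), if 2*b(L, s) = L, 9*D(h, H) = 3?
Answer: -1581/2 ≈ -790.50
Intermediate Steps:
D(h, H) = 1/3 (D(h, H) = (1/9)*3 = 1/3)
d(k, x) = 1 - 21*k*x (d(k, x) = -21*k*x + 1 = 1 - 21*k*x)
b(L, s) = L/2
b(17, D(3, 4)) - d(-2, 19) = (1/2)*17 - (1 - 21*(-2)*19) = 17/2 - (1 + 798) = 17/2 - 1*799 = 17/2 - 799 = -1581/2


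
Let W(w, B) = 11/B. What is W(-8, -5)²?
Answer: 121/25 ≈ 4.8400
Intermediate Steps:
W(-8, -5)² = (11/(-5))² = (11*(-⅕))² = (-11/5)² = 121/25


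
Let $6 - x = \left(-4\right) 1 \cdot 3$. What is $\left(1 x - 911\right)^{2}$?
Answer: $797449$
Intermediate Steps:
$x = 18$ ($x = 6 - \left(-4\right) 1 \cdot 3 = 6 - \left(-4\right) 3 = 6 - -12 = 6 + 12 = 18$)
$\left(1 x - 911\right)^{2} = \left(1 \cdot 18 - 911\right)^{2} = \left(18 - 911\right)^{2} = \left(-893\right)^{2} = 797449$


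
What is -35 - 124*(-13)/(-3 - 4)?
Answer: -1857/7 ≈ -265.29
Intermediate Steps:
-35 - 124*(-13)/(-3 - 4) = -35 - 124*(-13)/(-7) = -35 - (-124)*(-13)/7 = -35 - 124*13/7 = -35 - 1612/7 = -1857/7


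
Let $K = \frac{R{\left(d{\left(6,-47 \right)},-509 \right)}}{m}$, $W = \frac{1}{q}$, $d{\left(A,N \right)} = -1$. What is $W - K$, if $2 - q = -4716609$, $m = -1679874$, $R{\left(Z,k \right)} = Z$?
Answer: $- \frac{3036737}{7923312187014} \approx -3.8327 \cdot 10^{-7}$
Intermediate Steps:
$q = 4716611$ ($q = 2 - -4716609 = 2 + 4716609 = 4716611$)
$W = \frac{1}{4716611} \approx 2.1202 \cdot 10^{-7}$
$K = \frac{1}{1679874}$ ($K = - \frac{1}{-1679874} = \left(-1\right) \left(- \frac{1}{1679874}\right) = \frac{1}{1679874} \approx 5.9528 \cdot 10^{-7}$)
$W - K = \frac{1}{4716611} - \frac{1}{1679874} = - \frac{3036737}{7923312187014}$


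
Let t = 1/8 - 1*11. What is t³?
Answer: -658503/512 ≈ -1286.1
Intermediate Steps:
t = -87/8 (t = ⅛ - 11 = -87/8 ≈ -10.875)
t³ = (-87/8)³ = -658503/512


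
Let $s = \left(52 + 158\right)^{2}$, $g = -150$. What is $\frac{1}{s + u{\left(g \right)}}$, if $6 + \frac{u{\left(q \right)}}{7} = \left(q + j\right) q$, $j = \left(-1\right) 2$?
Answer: $\frac{1}{203658} \approx 4.9102 \cdot 10^{-6}$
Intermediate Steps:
$j = -2$
$u{\left(q \right)} = -42 + 7 q \left(-2 + q\right)$ ($u{\left(q \right)} = -42 + 7 \left(q - 2\right) q = -42 + 7 \left(-2 + q\right) q = -42 + 7 q \left(-2 + q\right)$)
$s = 44100$ ($s = 210^{2} = 44100$)
$\frac{1}{s + u{\left(g \right)}} = \frac{1}{44100 - \left(-2058 - 157500\right)} = \frac{1}{44100 + \left(-42 + 2100 + 7 \cdot 22500\right)} = \frac{1}{44100 + \left(-42 + 2100 + 157500\right)} = \frac{1}{44100 + 159558} = \frac{1}{203658}$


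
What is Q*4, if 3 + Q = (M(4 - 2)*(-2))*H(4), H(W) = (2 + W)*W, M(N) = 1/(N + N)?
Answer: -60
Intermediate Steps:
M(N) = 1/(2*N)
H(W) = W*(2 + W)
Q = -15 (Q = -3 + ((1/(2*(4 - 2)))*(-2))*(4*(2 + 4)) = -3 + (((½)/2)*(-2))*(4*6) = -3 + (((½)*(½))*(-2))*24 = -3 + ((¼)*(-2))*24 = -3 - ½*24 = -3 - 12 = -15)
Q*4 = -15*4 = -60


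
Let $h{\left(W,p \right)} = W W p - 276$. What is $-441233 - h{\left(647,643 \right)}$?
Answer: $-269606544$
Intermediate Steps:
$h{\left(W,p \right)} = -276 + p W^{2}$ ($h{\left(W,p \right)} = W^{2} p - 276 = p W^{2} - 276 = -276 + p W^{2}$)
$-441233 - h{\left(647,643 \right)} = -441233 - \left(-276 + 643 \cdot 647^{2}\right) = -441233 - \left(-276 + 643 \cdot 418609\right) = -441233 - \left(-276 + 269165587\right) = -441233 - 269165311 = -269606544$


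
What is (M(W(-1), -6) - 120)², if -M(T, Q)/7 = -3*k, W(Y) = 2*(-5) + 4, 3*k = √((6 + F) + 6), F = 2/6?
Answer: 45013/3 - 560*√111 ≈ 9104.4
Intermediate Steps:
F = ⅓ (F = 2*(⅙) = ⅓ ≈ 0.33333)
k = √111/9 (k = √((6 + ⅓) + 6)/3 = √(19/3 + 6)/3 = √(37/3)/3 = (√111/3)/3 = √111/9 ≈ 1.1706)
W(Y) = -6 (W(Y) = -10 + 4 = -6)
M(T, Q) = 7*√111/3 (M(T, Q) = -(-7)*3*(√111/9) = -(-7)*√111/3 = 7*√111/3)
(M(W(-1), -6) - 120)² = (7*√111/3 - 120)² = (-120 + 7*√111/3)²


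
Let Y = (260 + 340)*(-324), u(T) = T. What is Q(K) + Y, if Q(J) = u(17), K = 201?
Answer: -194383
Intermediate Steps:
Q(J) = 17
Y = -194400 (Y = 600*(-324) = -194400)
Q(K) + Y = 17 - 194400 = -194383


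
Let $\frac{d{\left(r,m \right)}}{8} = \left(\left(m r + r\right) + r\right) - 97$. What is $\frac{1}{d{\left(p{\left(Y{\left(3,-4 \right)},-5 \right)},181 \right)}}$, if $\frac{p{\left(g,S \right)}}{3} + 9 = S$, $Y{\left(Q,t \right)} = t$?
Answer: $- \frac{1}{62264} \approx -1.6061 \cdot 10^{-5}$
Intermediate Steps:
$p{\left(g,S \right)} = -27 + 3 S$
$d{\left(r,m \right)} = -776 + 16 r + 8 m r$ ($d{\left(r,m \right)} = 8 \left(\left(\left(m r + r\right) + r\right) - 97\right) = 8 \left(\left(\left(r + m r\right) + r\right) - 97\right) = 8 \left(\left(2 r + m r\right) - 97\right) = 8 \left(-97 + 2 r + m r\right) = -776 + 16 r + 8 m r$)
$\frac{1}{d{\left(p{\left(Y{\left(3,-4 \right)},-5 \right)},181 \right)}} = \frac{1}{-776 + 16 \left(-27 + 3 \left(-5\right)\right) + 8 \cdot 181 \left(-27 + 3 \left(-5\right)\right)} = \frac{1}{-776 + 16 \left(-27 - 15\right) + 8 \cdot 181 \left(-27 - 15\right)} = \frac{1}{-776 + 16 \left(-42\right) + 8 \cdot 181 \left(-42\right)} = \frac{1}{-776 - 672 - 60816} = \frac{1}{-62264} = - \frac{1}{62264}$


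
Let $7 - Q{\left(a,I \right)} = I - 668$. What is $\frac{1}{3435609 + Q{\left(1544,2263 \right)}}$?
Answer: $\frac{1}{3434021} \approx 2.912 \cdot 10^{-7}$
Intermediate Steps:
$Q{\left(a,I \right)} = 675 - I$ ($Q{\left(a,I \right)} = 7 - \left(I - 668\right) = 7 - \left(-668 + I\right) = 675 - I$)
$\frac{1}{3435609 + Q{\left(1544,2263 \right)}} = \frac{1}{3435609 + \left(675 - 2263\right)} = \frac{1}{3435609 - 1588} = \frac{1}{3434021}$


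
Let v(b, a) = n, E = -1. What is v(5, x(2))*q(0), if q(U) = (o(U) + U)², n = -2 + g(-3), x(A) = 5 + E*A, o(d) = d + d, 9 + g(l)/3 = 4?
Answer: 0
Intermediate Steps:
g(l) = -15 (g(l) = -27 + 3*4 = -27 + 12 = -15)
o(d) = 2*d
x(A) = 5 - A
n = -17 (n = -2 - 15 = -17)
q(U) = 9*U² (q(U) = (2*U + U)² = (3*U)² = 9*U²)
v(b, a) = -17
v(5, x(2))*q(0) = -153*0² = -153*0 = -17*0 = 0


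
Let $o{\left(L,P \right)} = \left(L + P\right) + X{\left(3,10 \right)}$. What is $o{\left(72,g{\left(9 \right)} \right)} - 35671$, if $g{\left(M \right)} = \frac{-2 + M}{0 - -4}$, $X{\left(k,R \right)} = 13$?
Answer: $- \frac{142337}{4} \approx -35584.0$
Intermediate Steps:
$g{\left(M \right)} = - \frac{1}{2} + \frac{M}{4}$ ($g{\left(M \right)} = \frac{-2 + M}{0 + 4} = \frac{-2 + M}{4} = \left(-2 + M\right) \frac{1}{4} = - \frac{1}{2} + \frac{M}{4}$)
$o{\left(L,P \right)} = 13 + L + P$ ($o{\left(L,P \right)} = \left(L + P\right) + 13 = 13 + L + P$)
$o{\left(72,g{\left(9 \right)} \right)} - 35671 = \left(13 + 72 + \left(- \frac{1}{2} + \frac{1}{4} \cdot 9\right)\right) - 35671 = \left(13 + 72 + \left(- \frac{1}{2} + \frac{9}{4}\right)\right) - 35671 = \left(13 + 72 + \frac{7}{4}\right) - 35671 = \frac{347}{4} - 35671 = - \frac{142337}{4}$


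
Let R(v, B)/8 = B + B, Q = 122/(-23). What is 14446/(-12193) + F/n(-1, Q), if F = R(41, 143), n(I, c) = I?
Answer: -27912030/12193 ≈ -2289.2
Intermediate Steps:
Q = -122/23 (Q = 122*(-1/23) = -122/23 ≈ -5.3043)
R(v, B) = 16*B (R(v, B) = 8*(B + B) = 8*(2*B) = 16*B)
F = 2288 (F = 16*143 = 2288)
14446/(-12193) + F/n(-1, Q) = 14446/(-12193) + 2288/(-1) = 14446*(-1/12193) + 2288*(-1) = -14446/12193 - 2288 = -27912030/12193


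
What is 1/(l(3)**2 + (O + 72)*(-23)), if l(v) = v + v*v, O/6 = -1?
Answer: -1/1374 ≈ -0.00072780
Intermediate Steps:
O = -6 (O = 6*(-1) = -6)
l(v) = v + v**2
1/(l(3)**2 + (O + 72)*(-23)) = 1/((3*(1 + 3))**2 + (-6 + 72)*(-23)) = 1/((3*4)**2 + 66*(-23)) = 1/(12**2 - 1518) = 1/(144 - 1518) = 1/(-1374) = -1/1374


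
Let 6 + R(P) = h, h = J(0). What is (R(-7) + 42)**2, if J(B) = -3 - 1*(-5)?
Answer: 1444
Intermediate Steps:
J(B) = 2 (J(B) = -3 + 5 = 2)
h = 2
R(P) = -4 (R(P) = -6 + 2 = -4)
(R(-7) + 42)**2 = (-4 + 42)**2 = 38**2 = 1444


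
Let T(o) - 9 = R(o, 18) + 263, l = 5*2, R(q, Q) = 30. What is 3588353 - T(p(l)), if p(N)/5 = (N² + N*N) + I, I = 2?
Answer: 3588051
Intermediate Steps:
l = 10
p(N) = 10 + 10*N² (p(N) = 5*((N² + N*N) + 2) = 5*((N² + N²) + 2) = 5*(2*N² + 2) = 5*(2 + 2*N²) = 10 + 10*N²)
T(o) = 302 (T(o) = 9 + (30 + 263) = 9 + 293 = 302)
3588353 - T(p(l)) = 3588353 - 1*302 = 3588353 - 302 = 3588051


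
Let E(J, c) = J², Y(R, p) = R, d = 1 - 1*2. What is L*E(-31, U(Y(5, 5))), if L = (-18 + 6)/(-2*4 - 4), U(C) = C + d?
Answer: 961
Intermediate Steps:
d = -1 (d = 1 - 2 = -1)
U(C) = -1 + C (U(C) = C - 1 = -1 + C)
L = 1 (L = -12/(-8 - 4) = -12/(-12) = -12*(-1/12) = 1)
L*E(-31, U(Y(5, 5))) = 1*(-31)² = 1*961 = 961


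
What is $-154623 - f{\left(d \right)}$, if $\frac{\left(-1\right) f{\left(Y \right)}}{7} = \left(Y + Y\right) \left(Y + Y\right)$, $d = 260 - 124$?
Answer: $363265$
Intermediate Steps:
$d = 136$ ($d = 260 - 124 = 136$)
$f{\left(Y \right)} = - 28 Y^{2}$ ($f{\left(Y \right)} = - 7 \left(Y + Y\right) \left(Y + Y\right) = - 7 \cdot 2 Y 2 Y = - 7 \cdot 4 Y^{2} = - 28 Y^{2}$)
$-154623 - f{\left(d \right)} = -154623 - - 28 \cdot 136^{2} = -154623 - \left(-28\right) 18496 = -154623 - -517888 = -154623 + 517888 = 363265$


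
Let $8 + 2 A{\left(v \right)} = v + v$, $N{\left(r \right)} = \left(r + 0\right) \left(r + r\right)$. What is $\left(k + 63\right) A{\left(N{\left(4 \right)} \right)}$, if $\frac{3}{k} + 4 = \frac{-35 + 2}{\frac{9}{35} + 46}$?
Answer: $\frac{13325088}{7631} \approx 1746.2$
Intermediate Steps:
$N{\left(r \right)} = 2 r^{2}$ ($N{\left(r \right)} = r 2 r = 2 r^{2}$)
$A{\left(v \right)} = -4 + v$ ($A{\left(v \right)} = -4 + \frac{v + v}{2} = -4 + \frac{2 v}{2} = -4 + v$)
$k = - \frac{4857}{7631}$ ($k = \frac{3}{-4 + \frac{-35 + 2}{\frac{9}{35} + 46}} = \frac{3}{-4 - \frac{33}{9 \cdot \frac{1}{35} + 46}} = \frac{3}{-4 - \frac{33}{\frac{9}{35} + 46}} = \frac{3}{-4 - \frac{33}{\frac{1619}{35}}} = \frac{3}{-4 - \frac{1155}{1619}} = \frac{3}{- \frac{7631}{1619}} = 3 \left(- \frac{1619}{7631}\right) = - \frac{4857}{7631} \approx -0.63648$)
$\left(k + 63\right) A{\left(N{\left(4 \right)} \right)} = \left(- \frac{4857}{7631} + 63\right) \left(-4 + 2 \cdot 4^{2}\right) = \frac{475896 \left(-4 + 2 \cdot 16\right)}{7631} = \frac{475896 \left(-4 + 32\right)}{7631} = \frac{475896}{7631} \cdot 28 = \frac{13325088}{7631}$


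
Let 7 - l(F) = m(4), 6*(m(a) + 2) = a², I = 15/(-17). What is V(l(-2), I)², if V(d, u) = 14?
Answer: 196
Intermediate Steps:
I = -15/17 (I = 15*(-1/17) = -15/17 ≈ -0.88235)
m(a) = -2 + a²/6
l(F) = 19/3 (l(F) = 7 - (-2 + (⅙)*4²) = 7 - (-2 + (⅙)*16) = 7 - (-2 + 8/3) = 7 - 1*⅔ = 7 - ⅔ = 19/3)
V(l(-2), I)² = 14² = 196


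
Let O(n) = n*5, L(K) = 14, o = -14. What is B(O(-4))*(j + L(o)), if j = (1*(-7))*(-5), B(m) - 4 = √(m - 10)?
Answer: 196 + 49*I*√30 ≈ 196.0 + 268.38*I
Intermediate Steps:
O(n) = 5*n
B(m) = 4 + √(-10 + m) (B(m) = 4 + √(m - 10) = 4 + √(-10 + m))
j = 35 (j = -7*(-5) = 35)
B(O(-4))*(j + L(o)) = (4 + √(-10 + 5*(-4)))*(35 + 14) = (4 + √(-10 - 20))*49 = (4 + √(-30))*49 = (4 + I*√30)*49 = 196 + 49*I*√30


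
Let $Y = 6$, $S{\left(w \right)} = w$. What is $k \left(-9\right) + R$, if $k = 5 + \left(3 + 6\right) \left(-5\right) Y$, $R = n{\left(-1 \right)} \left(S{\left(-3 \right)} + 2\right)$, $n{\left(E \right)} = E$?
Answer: $2386$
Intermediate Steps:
$R = 1$ ($R = - (-3 + 2) = \left(-1\right) \left(-1\right) = 1$)
$k = -265$ ($k = 5 + \left(3 + 6\right) \left(-5\right) 6 = 5 + 9 \left(-5\right) 6 = 5 - 270 = -265$)
$k \left(-9\right) + R = \left(-265\right) \left(-9\right) + 1 = 2385 + 1 = 2386$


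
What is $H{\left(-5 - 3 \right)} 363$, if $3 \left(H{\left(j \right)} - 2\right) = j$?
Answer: $-242$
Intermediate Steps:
$H{\left(j \right)} = 2 + \frac{j}{3}$
$H{\left(-5 - 3 \right)} 363 = \left(2 + \frac{-5 - 3}{3}\right) 363 = \left(2 + \frac{1}{3} \left(-8\right)\right) 363 = \left(2 - \frac{8}{3}\right) 363 = \left(- \frac{2}{3}\right) 363 = -242$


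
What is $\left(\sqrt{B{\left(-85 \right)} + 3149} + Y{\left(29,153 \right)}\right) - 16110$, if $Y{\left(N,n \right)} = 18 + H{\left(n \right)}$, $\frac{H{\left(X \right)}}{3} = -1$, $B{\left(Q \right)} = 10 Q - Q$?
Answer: $-16095 + 4 \sqrt{149} \approx -16046.0$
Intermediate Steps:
$B{\left(Q \right)} = 9 Q$
$H{\left(X \right)} = -3$ ($H{\left(X \right)} = 3 \left(-1\right) = -3$)
$Y{\left(N,n \right)} = 15$ ($Y{\left(N,n \right)} = 18 - 3 = 15$)
$\left(\sqrt{B{\left(-85 \right)} + 3149} + Y{\left(29,153 \right)}\right) - 16110 = \left(\sqrt{9 \left(-85\right) + 3149} + 15\right) - 16110 = \left(\sqrt{-765 + 3149} + 15\right) - 16110 = \left(\sqrt{2384} + 15\right) - 16110 = \left(4 \sqrt{149} + 15\right) - 16110 = \left(15 + 4 \sqrt{149}\right) - 16110 = -16095 + 4 \sqrt{149}$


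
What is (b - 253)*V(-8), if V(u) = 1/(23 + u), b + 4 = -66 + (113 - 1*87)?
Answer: -99/5 ≈ -19.800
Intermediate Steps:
b = -44 (b = -4 + (-66 + (113 - 1*87)) = -4 + (-66 + (113 - 87)) = -4 + (-66 + 26) = -4 - 40 = -44)
(b - 253)*V(-8) = (-44 - 253)/(23 - 8) = -297/15 = -297*1/15 = -99/5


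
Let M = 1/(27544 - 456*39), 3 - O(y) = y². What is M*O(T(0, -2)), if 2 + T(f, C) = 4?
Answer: -1/9760 ≈ -0.00010246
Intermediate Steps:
T(f, C) = 2 (T(f, C) = -2 + 4 = 2)
O(y) = 3 - y²
M = 1/9760 (M = 1/(27544 - 17784) = 1/9760 ≈ 0.00010246)
M*O(T(0, -2)) = (3 - 1*2²)/9760 = (3 - 1*4)/9760 = (3 - 4)/9760 = (1/9760)*(-1) = -1/9760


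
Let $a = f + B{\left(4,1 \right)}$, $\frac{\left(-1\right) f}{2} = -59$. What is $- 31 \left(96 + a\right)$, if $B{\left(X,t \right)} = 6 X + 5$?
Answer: $-7533$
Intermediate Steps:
$f = 118$ ($f = \left(-2\right) \left(-59\right) = 118$)
$B{\left(X,t \right)} = 5 + 6 X$
$a = 147$ ($a = 118 + \left(5 + 6 \cdot 4\right) = 118 + \left(5 + 24\right) = 118 + 29 = 147$)
$- 31 \left(96 + a\right) = - 31 \left(96 + 147\right) = \left(-31\right) 243 = -7533$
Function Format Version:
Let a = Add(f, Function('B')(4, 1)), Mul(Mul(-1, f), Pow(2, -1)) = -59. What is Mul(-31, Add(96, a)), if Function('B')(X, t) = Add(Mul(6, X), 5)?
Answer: -7533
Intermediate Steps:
f = 118 (f = Mul(-2, -59) = 118)
Function('B')(X, t) = Add(5, Mul(6, X))
a = 147 (a = Add(118, Add(5, Mul(6, 4))) = Add(118, Add(5, 24)) = Add(118, 29) = 147)
Mul(-31, Add(96, a)) = Mul(-31, Add(96, 147)) = Mul(-31, 243) = -7533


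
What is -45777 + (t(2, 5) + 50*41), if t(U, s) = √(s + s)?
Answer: -43727 + √10 ≈ -43724.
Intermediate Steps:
t(U, s) = √2*√s (t(U, s) = √(2*s) = √2*√s)
-45777 + (t(2, 5) + 50*41) = -45777 + (√2*√5 + 50*41) = -45777 + (√10 + 2050) = -45777 + (2050 + √10) = -43727 + √10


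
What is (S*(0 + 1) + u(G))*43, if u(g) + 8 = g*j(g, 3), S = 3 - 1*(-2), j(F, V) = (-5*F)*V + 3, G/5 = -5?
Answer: -406479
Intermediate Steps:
G = -25 (G = 5*(-5) = -25)
j(F, V) = 3 - 5*F*V (j(F, V) = -5*F*V + 3 = 3 - 5*F*V)
S = 5 (S = 3 + 2 = 5)
u(g) = -8 + g*(3 - 15*g) (u(g) = -8 + g*(3 - 5*g*3) = -8 + g*(3 - 15*g))
(S*(0 + 1) + u(G))*43 = (5*(0 + 1) + (-8 - 15*(-25)**2 + 3*(-25)))*43 = (5*1 + (-8 - 15*625 - 75))*43 = (5 + (-8 - 9375 - 75))*43 = (5 - 9458)*43 = -9453*43 = -406479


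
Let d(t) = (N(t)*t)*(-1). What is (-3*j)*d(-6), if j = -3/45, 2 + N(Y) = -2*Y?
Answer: 12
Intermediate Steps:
N(Y) = -2 - 2*Y
j = -1/15 (j = -3*1/45 = -1/15 ≈ -0.066667)
d(t) = -t*(-2 - 2*t) (d(t) = ((-2 - 2*t)*t)*(-1) = (t*(-2 - 2*t))*(-1) = -t*(-2 - 2*t))
(-3*j)*d(-6) = (-3*(-1/15))*(2*(-6)*(1 - 6)) = (2*(-6)*(-5))/5 = (⅕)*60 = 12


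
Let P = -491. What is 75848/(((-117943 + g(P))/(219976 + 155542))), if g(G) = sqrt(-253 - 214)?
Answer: -839821660665988/3477637929 - 7120572316*I*sqrt(467)/3477637929 ≈ -2.4149e+5 - 44.247*I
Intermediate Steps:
g(G) = I*sqrt(467) (g(G) = sqrt(-467) = I*sqrt(467))
75848/(((-117943 + g(P))/(219976 + 155542))) = 75848/(((-117943 + I*sqrt(467))/(219976 + 155542))) = 75848/(((-117943 + I*sqrt(467))/375518)) = 75848/(((-117943 + I*sqrt(467))*(1/375518))) = 75848/(-117943/375518 + I*sqrt(467)/375518)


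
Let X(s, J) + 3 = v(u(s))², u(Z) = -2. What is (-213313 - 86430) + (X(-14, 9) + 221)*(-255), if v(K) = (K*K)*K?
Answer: -371653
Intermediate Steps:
v(K) = K³ (v(K) = K²*K = K³)
X(s, J) = 61 (X(s, J) = -3 + ((-2)³)² = -3 + (-8)² = -3 + 64 = 61)
(-213313 - 86430) + (X(-14, 9) + 221)*(-255) = (-213313 - 86430) + (61 + 221)*(-255) = -299743 + 282*(-255) = -299743 - 71910 = -371653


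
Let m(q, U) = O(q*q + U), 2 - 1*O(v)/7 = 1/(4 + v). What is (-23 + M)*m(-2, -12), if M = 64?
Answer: 2583/4 ≈ 645.75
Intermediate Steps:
O(v) = 14 - 7/(4 + v)
m(q, U) = 7*(7 + 2*U + 2*q**2)/(4 + U + q**2) (m(q, U) = 7*(7 + 2*(q*q + U))/(4 + (q*q + U)) = 7*(7 + 2*(q**2 + U))/(4 + (q**2 + U)) = 7*(7 + 2*(U + q**2))/(4 + (U + q**2)) = 7*(7 + (2*U + 2*q**2))/(4 + U + q**2) = 7*(7 + 2*U + 2*q**2)/(4 + U + q**2))
(-23 + M)*m(-2, -12) = (-23 + 64)*(7*(7 + 2*(-12) + 2*(-2)**2)/(4 - 12 + (-2)**2)) = 41*(7*(7 - 24 + 2*4)/(4 - 12 + 4)) = 41*(7*(7 - 24 + 8)/(-4)) = 41*(7*(-1/4)*(-9)) = 41*(63/4) = 2583/4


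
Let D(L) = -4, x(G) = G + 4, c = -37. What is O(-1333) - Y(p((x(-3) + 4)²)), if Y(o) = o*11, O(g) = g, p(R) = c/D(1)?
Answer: -5739/4 ≈ -1434.8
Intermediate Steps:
x(G) = 4 + G
p(R) = 37/4 (p(R) = -37/(-4) = -37*(-¼) = 37/4)
Y(o) = 11*o
O(-1333) - Y(p((x(-3) + 4)²)) = -1333 - 11*37/4 = -1333 - 1*407/4 = -1333 - 407/4 = -5739/4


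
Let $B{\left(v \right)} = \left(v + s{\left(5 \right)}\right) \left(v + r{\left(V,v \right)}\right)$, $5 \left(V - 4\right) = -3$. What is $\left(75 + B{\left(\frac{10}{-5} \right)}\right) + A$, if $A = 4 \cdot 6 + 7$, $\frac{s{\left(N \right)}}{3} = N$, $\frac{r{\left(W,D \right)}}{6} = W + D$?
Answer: $\frac{946}{5} \approx 189.2$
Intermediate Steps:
$V = \frac{17}{5}$ ($V = 4 + \frac{1}{5} \left(-3\right) = 4 - \frac{3}{5} = \frac{17}{5} \approx 3.4$)
$r{\left(W,D \right)} = 6 D + 6 W$ ($r{\left(W,D \right)} = 6 \left(W + D\right) = 6 \left(D + W\right) = 6 D + 6 W$)
$s{\left(N \right)} = 3 N$
$B{\left(v \right)} = \left(15 + v\right) \left(\frac{102}{5} + 7 v\right)$ ($B{\left(v \right)} = \left(v + 3 \cdot 5\right) \left(v + \left(6 v + 6 \cdot \frac{17}{5}\right)\right) = \left(v + 15\right) \left(v + \left(6 v + \frac{102}{5}\right)\right) = \left(15 + v\right) \left(v + \left(\frac{102}{5} + 6 v\right)\right) = \left(15 + v\right) \left(\frac{102}{5} + 7 v\right)$)
$A = 31$ ($A = 24 + 7 = 31$)
$\left(75 + B{\left(\frac{10}{-5} \right)}\right) + A = \left(75 + \left(306 + 7 \left(\frac{10}{-5}\right)^{2} + \frac{627 \frac{10}{-5}}{5}\right)\right) + 31 = \left(75 + \left(306 + 7 \left(10 \left(- \frac{1}{5}\right)\right)^{2} + \frac{627 \cdot 10 \left(- \frac{1}{5}\right)}{5}\right)\right) + 31 = \left(75 + \left(306 + 7 \left(-2\right)^{2} + \frac{627}{5} \left(-2\right)\right)\right) + 31 = \left(75 + \left(306 + 7 \cdot 4 - \frac{1254}{5}\right)\right) + 31 = \left(75 + \left(306 + 28 - \frac{1254}{5}\right)\right) + 31 = \left(75 + \frac{416}{5}\right) + 31 = \frac{791}{5} + 31 = \frac{946}{5}$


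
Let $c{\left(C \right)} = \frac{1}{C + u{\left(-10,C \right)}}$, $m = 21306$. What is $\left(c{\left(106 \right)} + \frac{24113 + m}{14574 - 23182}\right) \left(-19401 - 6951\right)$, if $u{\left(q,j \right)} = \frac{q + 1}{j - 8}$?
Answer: $\frac{775012677399}{5583902} \approx 1.3879 \cdot 10^{5}$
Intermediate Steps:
$u{\left(q,j \right)} = \frac{1 + q}{-8 + j}$
$c{\left(C \right)} = \frac{1}{C - \frac{9}{-8 + C}}$ ($c{\left(C \right)} = \frac{1}{C + \frac{1 - 10}{-8 + C}} = \frac{1}{C + \frac{1}{-8 + C} \left(-9\right)} = \frac{1}{C - \frac{9}{-8 + C}}$)
$\left(c{\left(106 \right)} + \frac{24113 + m}{14574 - 23182}\right) \left(-19401 - 6951\right) = \left(\frac{-8 + 106}{-9 + 106 \left(-8 + 106\right)} + \frac{24113 + 21306}{14574 - 23182}\right) \left(-19401 - 6951\right) = \left(\frac{1}{-9 + 106 \cdot 98} \cdot 98 + \frac{45419}{-8608}\right) \left(-26352\right) = \left(\frac{1}{-9 + 10388} \cdot 98 + 45419 \left(- \frac{1}{8608}\right)\right) \left(-26352\right) = \left(\frac{1}{10379} \cdot 98 - \frac{45419}{8608}\right) \left(-26352\right) = \left(\frac{98}{10379} - \frac{45419}{8608}\right) \left(-26352\right) = \left(- \frac{470560217}{89342432}\right) \left(-26352\right) = \frac{775012677399}{5583902}$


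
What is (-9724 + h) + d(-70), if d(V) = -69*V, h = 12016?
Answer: 7122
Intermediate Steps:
(-9724 + h) + d(-70) = (-9724 + 12016) - 69*(-70) = 2292 + 4830 = 7122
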